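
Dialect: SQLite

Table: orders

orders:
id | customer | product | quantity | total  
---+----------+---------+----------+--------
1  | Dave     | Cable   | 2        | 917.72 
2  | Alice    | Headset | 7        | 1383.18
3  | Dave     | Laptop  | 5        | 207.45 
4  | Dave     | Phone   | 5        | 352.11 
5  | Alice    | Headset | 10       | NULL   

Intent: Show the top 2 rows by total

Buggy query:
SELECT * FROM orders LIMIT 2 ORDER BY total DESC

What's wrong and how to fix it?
Bug: ORDER BY cannot follow LIMIT; LIMIT is the final clause

Fix: Sort with ORDER BY, then apply LIMIT

Corrected query:
SELECT * FROM orders ORDER BY total DESC LIMIT 2

Result:
id | customer | product | quantity | total  
---+----------+---------+----------+--------
2  | Alice    | Headset | 7        | 1383.18
1  | Dave     | Cable   | 2        | 917.72 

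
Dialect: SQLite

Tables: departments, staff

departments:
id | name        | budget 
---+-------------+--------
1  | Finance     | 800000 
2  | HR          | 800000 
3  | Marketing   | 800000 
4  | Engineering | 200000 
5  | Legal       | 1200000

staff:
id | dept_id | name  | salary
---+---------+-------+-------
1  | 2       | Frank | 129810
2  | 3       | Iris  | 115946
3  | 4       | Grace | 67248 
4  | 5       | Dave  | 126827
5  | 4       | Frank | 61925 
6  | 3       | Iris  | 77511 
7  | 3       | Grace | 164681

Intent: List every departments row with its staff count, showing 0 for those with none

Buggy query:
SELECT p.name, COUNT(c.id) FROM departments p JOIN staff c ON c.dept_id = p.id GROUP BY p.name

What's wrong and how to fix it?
Bug: INNER JOIN drops departments rows that have no matching staff rows

Fix: Use LEFT JOIN so parents without children still appear (COUNT(c.id) gives 0)

Corrected query:
SELECT p.name, COUNT(c.id) FROM departments p LEFT JOIN staff c ON c.dept_id = p.id GROUP BY p.name

Result:
name        | COUNT(c.id)
------------+------------
Engineering | 2          
Finance     | 0          
HR          | 1          
Legal       | 1          
Marketing   | 3          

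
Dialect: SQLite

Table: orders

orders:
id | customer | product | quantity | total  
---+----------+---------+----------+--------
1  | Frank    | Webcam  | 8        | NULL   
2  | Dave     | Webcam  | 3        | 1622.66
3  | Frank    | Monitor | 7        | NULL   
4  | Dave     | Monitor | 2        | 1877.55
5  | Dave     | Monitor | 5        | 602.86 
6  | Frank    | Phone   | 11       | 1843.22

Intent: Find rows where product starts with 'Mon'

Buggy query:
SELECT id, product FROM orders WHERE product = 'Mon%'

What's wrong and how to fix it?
Bug: Wildcards only work with LIKE; '=' treats '%' as a literal character

Fix: Replace '=' with LIKE so 'Mon%' is treated as a pattern

Corrected query:
SELECT id, product FROM orders WHERE product LIKE 'Mon%'

Result:
id | product
---+--------
3  | Monitor
4  | Monitor
5  | Monitor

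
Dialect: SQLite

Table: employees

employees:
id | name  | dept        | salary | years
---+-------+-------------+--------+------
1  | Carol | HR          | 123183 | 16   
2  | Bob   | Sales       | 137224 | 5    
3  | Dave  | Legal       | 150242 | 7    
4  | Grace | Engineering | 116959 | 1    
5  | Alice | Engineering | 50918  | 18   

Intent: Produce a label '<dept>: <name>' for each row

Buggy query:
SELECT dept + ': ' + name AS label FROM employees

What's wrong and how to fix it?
Bug: SQLite uses || for string concatenation; + coerces text to numbers (yielding 0)

Fix: Replace + with || to concatenate text

Corrected query:
SELECT dept || ': ' || name AS label FROM employees

Result:
label             
------------------
HR: Carol         
Sales: Bob        
Legal: Dave       
Engineering: Grace
Engineering: Alice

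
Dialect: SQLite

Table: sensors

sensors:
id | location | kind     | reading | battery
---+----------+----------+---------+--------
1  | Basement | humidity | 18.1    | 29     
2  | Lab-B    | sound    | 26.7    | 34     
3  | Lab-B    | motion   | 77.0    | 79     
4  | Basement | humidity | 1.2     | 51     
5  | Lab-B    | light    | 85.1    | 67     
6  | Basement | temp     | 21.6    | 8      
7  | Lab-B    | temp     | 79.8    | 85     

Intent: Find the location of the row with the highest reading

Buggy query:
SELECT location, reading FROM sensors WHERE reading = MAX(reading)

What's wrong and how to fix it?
Bug: WHERE is evaluated per row; an aggregate over the whole table isn't defined there

Fix: Use a subquery: WHERE reading = (SELECT MAX(reading) FROM sensors)

Corrected query:
SELECT location, reading FROM sensors WHERE reading = (SELECT MAX(reading) FROM sensors)

Result:
location | reading
---------+--------
Lab-B    | 85.1   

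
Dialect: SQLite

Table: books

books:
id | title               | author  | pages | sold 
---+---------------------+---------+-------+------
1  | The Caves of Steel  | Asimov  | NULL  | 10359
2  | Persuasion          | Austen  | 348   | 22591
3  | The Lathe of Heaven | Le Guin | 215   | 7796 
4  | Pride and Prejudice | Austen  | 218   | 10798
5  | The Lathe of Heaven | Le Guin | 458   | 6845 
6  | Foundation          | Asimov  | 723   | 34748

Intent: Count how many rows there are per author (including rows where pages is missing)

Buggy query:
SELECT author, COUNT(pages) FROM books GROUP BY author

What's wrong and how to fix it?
Bug: COUNT(pages) skips NULLs, so groups with missing pages are undercounted

Fix: Use COUNT(*) to count all rows regardless of NULL

Corrected query:
SELECT author, COUNT(*) FROM books GROUP BY author

Result:
author  | COUNT(*)
--------+---------
Asimov  | 2       
Austen  | 2       
Le Guin | 2       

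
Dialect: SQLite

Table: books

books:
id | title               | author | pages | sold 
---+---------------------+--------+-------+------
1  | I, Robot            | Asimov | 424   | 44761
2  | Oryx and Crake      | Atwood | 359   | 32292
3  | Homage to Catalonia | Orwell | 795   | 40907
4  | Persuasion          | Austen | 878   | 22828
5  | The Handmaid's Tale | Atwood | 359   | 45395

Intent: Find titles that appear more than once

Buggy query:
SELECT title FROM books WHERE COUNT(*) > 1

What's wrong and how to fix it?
Bug: WHERE can't reference COUNT(*); aggregates are computed after WHERE

Fix: Group first, then use HAVING for the count condition

Corrected query:
SELECT title FROM books GROUP BY title HAVING COUNT(*) > 1

Result:
(no rows)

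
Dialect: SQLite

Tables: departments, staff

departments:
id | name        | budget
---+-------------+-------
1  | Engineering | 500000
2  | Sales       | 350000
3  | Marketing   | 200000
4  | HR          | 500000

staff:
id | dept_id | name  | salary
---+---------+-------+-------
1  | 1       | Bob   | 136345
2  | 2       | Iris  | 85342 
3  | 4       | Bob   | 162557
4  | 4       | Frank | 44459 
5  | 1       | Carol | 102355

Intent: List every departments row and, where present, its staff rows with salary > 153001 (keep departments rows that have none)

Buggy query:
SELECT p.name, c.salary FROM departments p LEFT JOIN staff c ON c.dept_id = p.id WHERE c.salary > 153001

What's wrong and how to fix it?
Bug: Filtering c.salary in WHERE discards the NULL rows produced by LEFT JOIN, turning it into an inner join

Fix: Put 'c.salary > 153001' in the JOIN's ON clause instead of WHERE

Corrected query:
SELECT p.name, c.salary FROM departments p LEFT JOIN staff c ON c.dept_id = p.id AND c.salary > 153001

Result:
name        | salary
------------+-------
Engineering | NULL  
Sales       | NULL  
Marketing   | NULL  
HR          | 162557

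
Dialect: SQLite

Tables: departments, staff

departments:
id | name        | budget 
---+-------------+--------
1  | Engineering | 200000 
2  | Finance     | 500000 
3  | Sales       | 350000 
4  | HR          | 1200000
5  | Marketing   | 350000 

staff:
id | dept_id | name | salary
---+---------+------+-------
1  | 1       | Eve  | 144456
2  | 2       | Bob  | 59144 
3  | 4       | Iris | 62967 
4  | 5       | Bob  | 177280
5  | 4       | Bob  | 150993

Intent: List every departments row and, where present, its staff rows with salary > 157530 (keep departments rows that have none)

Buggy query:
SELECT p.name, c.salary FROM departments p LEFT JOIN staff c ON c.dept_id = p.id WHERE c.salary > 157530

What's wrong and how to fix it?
Bug: Filtering c.salary in WHERE discards the NULL rows produced by LEFT JOIN, turning it into an inner join

Fix: Put 'c.salary > 157530' in the JOIN's ON clause instead of WHERE

Corrected query:
SELECT p.name, c.salary FROM departments p LEFT JOIN staff c ON c.dept_id = p.id AND c.salary > 157530

Result:
name        | salary
------------+-------
Engineering | NULL  
Finance     | NULL  
Sales       | NULL  
HR          | NULL  
Marketing   | 177280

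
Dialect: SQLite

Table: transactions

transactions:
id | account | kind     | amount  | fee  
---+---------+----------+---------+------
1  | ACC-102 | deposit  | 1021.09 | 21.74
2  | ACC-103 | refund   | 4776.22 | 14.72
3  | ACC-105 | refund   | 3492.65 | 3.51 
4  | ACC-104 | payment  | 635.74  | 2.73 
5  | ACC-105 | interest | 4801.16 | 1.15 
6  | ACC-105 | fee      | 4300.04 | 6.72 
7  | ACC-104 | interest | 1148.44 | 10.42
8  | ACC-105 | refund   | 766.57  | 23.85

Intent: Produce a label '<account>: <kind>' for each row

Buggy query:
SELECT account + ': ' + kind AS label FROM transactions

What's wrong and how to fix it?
Bug: SQLite uses || for string concatenation; + coerces text to numbers (yielding 0)

Fix: Use the || operator for string concatenation

Corrected query:
SELECT account || ': ' || kind AS label FROM transactions

Result:
label            
-----------------
ACC-102: deposit 
ACC-103: refund  
ACC-105: refund  
ACC-104: payment 
ACC-105: interest
ACC-105: fee     
ACC-104: interest
ACC-105: refund  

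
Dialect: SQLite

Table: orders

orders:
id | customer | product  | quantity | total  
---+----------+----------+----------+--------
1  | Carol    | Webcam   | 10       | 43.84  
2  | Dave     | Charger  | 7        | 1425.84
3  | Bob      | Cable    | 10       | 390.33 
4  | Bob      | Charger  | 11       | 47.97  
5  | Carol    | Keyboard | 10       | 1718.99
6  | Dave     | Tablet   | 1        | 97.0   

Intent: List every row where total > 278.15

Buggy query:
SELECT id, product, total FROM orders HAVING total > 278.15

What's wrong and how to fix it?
Bug: This is a non-aggregate query (no GROUP BY, no aggregates), so in SQLite the HAVING clause is invalid here; a row-level condition belongs in WHERE

Fix: Replace HAVING with WHERE since the condition applies to individual rows

Corrected query:
SELECT id, product, total FROM orders WHERE total > 278.15

Result:
id | product  | total  
---+----------+--------
2  | Charger  | 1425.84
3  | Cable    | 390.33 
5  | Keyboard | 1718.99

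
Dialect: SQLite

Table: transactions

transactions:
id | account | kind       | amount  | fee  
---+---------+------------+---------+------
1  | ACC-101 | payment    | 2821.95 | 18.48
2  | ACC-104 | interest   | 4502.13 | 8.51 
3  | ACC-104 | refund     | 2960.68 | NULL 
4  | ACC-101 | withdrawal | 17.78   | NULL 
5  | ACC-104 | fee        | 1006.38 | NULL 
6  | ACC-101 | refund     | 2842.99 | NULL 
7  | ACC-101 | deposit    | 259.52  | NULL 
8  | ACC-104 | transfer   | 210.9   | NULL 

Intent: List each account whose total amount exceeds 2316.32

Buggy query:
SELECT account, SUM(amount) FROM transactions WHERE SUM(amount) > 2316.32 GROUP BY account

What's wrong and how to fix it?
Bug: WHERE runs before GROUP BY, so aggregates aren't available there

Fix: Move the aggregate condition to a HAVING clause

Corrected query:
SELECT account, SUM(amount) FROM transactions GROUP BY account HAVING SUM(amount) > 2316.32

Result:
account | SUM(amount)
--------+------------
ACC-101 | 5942.24    
ACC-104 | 8680.09    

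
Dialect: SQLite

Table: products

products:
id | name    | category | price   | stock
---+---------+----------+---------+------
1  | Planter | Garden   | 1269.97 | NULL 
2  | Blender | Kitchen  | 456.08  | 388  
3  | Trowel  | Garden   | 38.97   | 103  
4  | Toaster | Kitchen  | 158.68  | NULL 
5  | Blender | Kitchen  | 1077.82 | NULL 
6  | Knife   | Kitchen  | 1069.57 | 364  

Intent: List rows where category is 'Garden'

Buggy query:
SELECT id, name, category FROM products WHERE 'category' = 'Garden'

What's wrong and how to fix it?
Bug: 'category' in single quotes is a string literal, not the column; the comparison is literal-vs-literal and never true

Fix: Reference the column as category without single quotes

Corrected query:
SELECT id, name, category FROM products WHERE category = 'Garden'

Result:
id | name    | category
---+---------+---------
1  | Planter | Garden  
3  | Trowel  | Garden  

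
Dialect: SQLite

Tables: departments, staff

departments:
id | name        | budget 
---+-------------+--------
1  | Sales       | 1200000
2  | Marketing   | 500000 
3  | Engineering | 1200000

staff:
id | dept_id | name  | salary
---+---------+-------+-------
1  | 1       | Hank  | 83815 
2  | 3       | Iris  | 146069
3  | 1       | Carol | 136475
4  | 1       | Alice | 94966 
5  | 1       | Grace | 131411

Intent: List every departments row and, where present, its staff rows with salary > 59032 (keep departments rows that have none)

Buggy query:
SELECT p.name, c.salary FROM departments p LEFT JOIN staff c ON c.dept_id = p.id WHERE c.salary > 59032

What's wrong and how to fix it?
Bug: A WHERE condition on the right-hand table after LEFT JOIN drops unmatched parents

Fix: Put 'c.salary > 59032' in the JOIN's ON clause instead of WHERE

Corrected query:
SELECT p.name, c.salary FROM departments p LEFT JOIN staff c ON c.dept_id = p.id AND c.salary > 59032

Result:
name        | salary
------------+-------
Sales       | 83815 
Sales       | 94966 
Sales       | 131411
Sales       | 136475
Marketing   | NULL  
Engineering | 146069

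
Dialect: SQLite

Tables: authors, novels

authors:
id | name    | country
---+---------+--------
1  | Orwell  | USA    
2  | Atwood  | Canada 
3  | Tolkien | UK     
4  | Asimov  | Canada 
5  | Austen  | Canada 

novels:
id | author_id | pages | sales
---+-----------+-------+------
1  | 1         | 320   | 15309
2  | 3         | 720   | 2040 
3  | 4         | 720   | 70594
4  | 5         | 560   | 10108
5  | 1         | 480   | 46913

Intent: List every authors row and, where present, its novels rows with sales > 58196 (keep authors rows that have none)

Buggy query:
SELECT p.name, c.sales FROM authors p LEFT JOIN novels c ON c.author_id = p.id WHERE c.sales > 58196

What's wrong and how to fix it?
Bug: A WHERE condition on the right-hand table after LEFT JOIN drops unmatched parents

Fix: Move the right-table condition into the ON clause so unmatched parents are kept

Corrected query:
SELECT p.name, c.sales FROM authors p LEFT JOIN novels c ON c.author_id = p.id AND c.sales > 58196

Result:
name    | sales
--------+------
Orwell  | NULL 
Atwood  | NULL 
Tolkien | NULL 
Asimov  | 70594
Austen  | NULL 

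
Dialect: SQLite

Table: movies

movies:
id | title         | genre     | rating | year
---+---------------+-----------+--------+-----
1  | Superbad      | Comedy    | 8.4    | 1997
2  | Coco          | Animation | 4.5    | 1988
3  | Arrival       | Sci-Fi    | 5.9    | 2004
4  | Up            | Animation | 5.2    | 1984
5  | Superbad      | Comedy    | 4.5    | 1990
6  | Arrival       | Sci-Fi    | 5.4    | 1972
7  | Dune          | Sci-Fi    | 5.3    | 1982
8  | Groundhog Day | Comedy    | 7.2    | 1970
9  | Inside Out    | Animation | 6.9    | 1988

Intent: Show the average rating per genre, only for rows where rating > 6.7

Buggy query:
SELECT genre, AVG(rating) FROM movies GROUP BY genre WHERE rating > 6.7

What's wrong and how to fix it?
Bug: WHERE cannot follow GROUP BY

Fix: Move the WHERE clause before GROUP BY

Corrected query:
SELECT genre, AVG(rating) FROM movies WHERE rating > 6.7 GROUP BY genre

Result:
genre     | AVG(rating)
----------+------------
Animation | 6.9        
Comedy    | 7.8        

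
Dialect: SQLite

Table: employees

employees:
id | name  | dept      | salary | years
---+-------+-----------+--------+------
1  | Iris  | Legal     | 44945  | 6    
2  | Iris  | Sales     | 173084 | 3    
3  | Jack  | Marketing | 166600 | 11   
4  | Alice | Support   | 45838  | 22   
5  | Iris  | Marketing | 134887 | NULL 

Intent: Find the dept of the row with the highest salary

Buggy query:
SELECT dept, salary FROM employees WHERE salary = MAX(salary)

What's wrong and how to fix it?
Bug: MAX(salary) is an aggregate and cannot be used directly in WHERE

Fix: Use a subquery: WHERE salary = (SELECT MAX(salary) FROM employees)

Corrected query:
SELECT dept, salary FROM employees WHERE salary = (SELECT MAX(salary) FROM employees)

Result:
dept  | salary
------+-------
Sales | 173084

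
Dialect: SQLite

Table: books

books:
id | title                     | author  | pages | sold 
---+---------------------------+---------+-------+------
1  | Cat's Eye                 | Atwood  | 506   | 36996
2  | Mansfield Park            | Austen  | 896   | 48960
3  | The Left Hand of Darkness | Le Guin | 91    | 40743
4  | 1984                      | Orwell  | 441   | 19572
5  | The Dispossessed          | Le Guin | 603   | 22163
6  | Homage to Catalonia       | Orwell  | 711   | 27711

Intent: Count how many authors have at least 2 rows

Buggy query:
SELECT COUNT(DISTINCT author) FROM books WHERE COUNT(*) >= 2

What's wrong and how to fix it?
Bug: COUNT(*) cannot appear in WHERE; the per-group count doesn't exist yet

Fix: Use a subquery that GROUPs and filters with HAVING, then count its rows

Corrected query:
SELECT COUNT(*) FROM (SELECT author FROM books GROUP BY author HAVING COUNT(*) >= 2)

Result:
COUNT(*)
--------
2       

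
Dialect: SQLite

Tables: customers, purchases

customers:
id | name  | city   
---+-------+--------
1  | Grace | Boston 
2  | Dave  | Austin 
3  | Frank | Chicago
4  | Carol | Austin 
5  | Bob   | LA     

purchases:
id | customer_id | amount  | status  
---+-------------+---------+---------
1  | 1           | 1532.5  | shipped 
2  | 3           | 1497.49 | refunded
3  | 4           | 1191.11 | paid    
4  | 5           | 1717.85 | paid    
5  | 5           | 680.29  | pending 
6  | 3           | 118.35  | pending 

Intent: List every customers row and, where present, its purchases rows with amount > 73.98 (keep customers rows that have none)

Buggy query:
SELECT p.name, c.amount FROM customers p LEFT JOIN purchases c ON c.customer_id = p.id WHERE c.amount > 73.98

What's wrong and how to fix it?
Bug: A WHERE condition on the right-hand table after LEFT JOIN drops unmatched parents

Fix: Move the right-table condition into the ON clause so unmatched parents are kept

Corrected query:
SELECT p.name, c.amount FROM customers p LEFT JOIN purchases c ON c.customer_id = p.id AND c.amount > 73.98

Result:
name  | amount 
------+--------
Grace | 1532.5 
Dave  | NULL   
Frank | 118.35 
Frank | 1497.49
Carol | 1191.11
Bob   | 680.29 
Bob   | 1717.85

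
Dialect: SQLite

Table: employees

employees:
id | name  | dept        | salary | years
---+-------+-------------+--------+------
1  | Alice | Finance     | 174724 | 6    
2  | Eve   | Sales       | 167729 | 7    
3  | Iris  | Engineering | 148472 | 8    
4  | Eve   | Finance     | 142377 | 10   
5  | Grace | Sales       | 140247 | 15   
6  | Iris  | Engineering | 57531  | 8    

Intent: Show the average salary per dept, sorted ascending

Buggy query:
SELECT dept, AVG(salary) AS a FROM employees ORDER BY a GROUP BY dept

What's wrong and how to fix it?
Bug: GROUP BY must precede ORDER BY

Fix: Move ORDER BY to the end, after GROUP BY

Corrected query:
SELECT dept, AVG(salary) AS a FROM employees GROUP BY dept ORDER BY a

Result:
dept        | a       
------------+---------
Engineering | 103001.5
Sales       | 153988  
Finance     | 158550.5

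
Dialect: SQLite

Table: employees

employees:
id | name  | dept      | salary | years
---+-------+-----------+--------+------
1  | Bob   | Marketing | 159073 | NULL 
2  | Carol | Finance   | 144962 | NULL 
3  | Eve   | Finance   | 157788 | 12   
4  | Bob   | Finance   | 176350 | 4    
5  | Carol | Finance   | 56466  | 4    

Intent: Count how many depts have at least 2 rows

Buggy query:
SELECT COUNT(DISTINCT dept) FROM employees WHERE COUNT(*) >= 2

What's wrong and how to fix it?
Bug: COUNT(*) cannot appear in WHERE; the per-group count doesn't exist yet

Fix: Group first with HAVING COUNT(*) >= 2, then COUNT the resulting groups

Corrected query:
SELECT COUNT(*) FROM (SELECT dept FROM employees GROUP BY dept HAVING COUNT(*) >= 2)

Result:
COUNT(*)
--------
1       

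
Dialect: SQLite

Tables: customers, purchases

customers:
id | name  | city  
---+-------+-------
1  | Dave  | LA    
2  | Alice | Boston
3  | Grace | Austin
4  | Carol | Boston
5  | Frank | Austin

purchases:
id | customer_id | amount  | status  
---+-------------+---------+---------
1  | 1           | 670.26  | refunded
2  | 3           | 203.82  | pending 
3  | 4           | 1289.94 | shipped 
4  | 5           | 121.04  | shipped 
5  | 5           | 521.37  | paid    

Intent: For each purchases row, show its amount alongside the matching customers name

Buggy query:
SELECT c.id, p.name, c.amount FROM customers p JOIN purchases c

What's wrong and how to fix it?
Bug: Missing join condition: each purchases row is matched to all customers rows instead of just its own

Fix: Add ON c.customer_id = p.id to the JOIN

Corrected query:
SELECT c.id, p.name, c.amount FROM customers p JOIN purchases c ON c.customer_id = p.id

Result:
id | name  | amount 
---+-------+--------
1  | Dave  | 670.26 
2  | Grace | 203.82 
3  | Carol | 1289.94
4  | Frank | 121.04 
5  | Frank | 521.37 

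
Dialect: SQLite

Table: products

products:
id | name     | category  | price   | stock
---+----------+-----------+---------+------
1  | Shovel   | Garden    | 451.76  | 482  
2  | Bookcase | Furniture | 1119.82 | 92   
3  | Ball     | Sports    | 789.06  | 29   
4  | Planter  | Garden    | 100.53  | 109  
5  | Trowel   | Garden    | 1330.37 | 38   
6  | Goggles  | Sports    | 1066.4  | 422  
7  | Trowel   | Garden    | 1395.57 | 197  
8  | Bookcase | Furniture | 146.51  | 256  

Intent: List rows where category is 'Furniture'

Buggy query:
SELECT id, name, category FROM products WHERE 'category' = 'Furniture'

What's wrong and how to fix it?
Bug: Single quotes denote string literals in SQL; the column name is being compared as a constant string

Fix: Remove the quotes around the column name (or use double quotes for an identifier)

Corrected query:
SELECT id, name, category FROM products WHERE category = 'Furniture'

Result:
id | name     | category 
---+----------+----------
2  | Bookcase | Furniture
8  | Bookcase | Furniture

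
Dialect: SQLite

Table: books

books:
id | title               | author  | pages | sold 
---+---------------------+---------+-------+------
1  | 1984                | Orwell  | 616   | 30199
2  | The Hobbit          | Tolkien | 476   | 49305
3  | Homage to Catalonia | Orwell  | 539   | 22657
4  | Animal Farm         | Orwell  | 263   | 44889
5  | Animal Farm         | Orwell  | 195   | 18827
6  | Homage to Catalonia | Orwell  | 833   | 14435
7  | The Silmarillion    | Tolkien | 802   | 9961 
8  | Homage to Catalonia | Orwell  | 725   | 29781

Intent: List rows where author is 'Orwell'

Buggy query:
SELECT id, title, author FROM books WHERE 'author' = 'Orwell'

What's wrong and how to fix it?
Bug: Single quotes denote string literals in SQL; the column name is being compared as a constant string

Fix: Reference the column as author without single quotes

Corrected query:
SELECT id, title, author FROM books WHERE author = 'Orwell'

Result:
id | title               | author
---+---------------------+-------
1  | 1984                | Orwell
3  | Homage to Catalonia | Orwell
4  | Animal Farm         | Orwell
5  | Animal Farm         | Orwell
6  | Homage to Catalonia | Orwell
8  | Homage to Catalonia | Orwell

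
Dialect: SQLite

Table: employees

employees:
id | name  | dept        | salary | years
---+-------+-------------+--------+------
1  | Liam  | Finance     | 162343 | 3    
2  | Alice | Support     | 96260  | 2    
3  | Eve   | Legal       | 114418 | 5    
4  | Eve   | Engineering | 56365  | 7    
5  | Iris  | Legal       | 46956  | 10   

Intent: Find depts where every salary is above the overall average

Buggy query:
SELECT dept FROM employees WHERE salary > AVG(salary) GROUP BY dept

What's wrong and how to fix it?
Bug: AVG() is an aggregate; it can't sit directly in WHERE

Fix: Use a subquery for AVG and a HAVING MIN(...) filter so the condition holds for every row in the group

Corrected query:
SELECT dept FROM employees GROUP BY dept HAVING MIN(salary) > (SELECT AVG(salary) FROM employees)

Result:
dept   
-------
Finance
Support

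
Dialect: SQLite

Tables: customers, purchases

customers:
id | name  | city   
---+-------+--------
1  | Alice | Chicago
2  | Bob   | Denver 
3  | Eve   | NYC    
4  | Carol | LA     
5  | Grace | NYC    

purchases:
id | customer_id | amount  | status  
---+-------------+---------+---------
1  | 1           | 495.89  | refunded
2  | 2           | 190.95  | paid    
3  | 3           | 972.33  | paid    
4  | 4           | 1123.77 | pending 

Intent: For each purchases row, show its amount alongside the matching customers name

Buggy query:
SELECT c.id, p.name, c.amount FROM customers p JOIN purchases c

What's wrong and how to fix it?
Bug: Missing join condition: each purchases row is matched to all customers rows instead of just its own

Fix: Specify the join condition linking the foreign key to the parent id

Corrected query:
SELECT c.id, p.name, c.amount FROM customers p JOIN purchases c ON c.customer_id = p.id

Result:
id | name  | amount 
---+-------+--------
1  | Alice | 495.89 
2  | Bob   | 190.95 
3  | Eve   | 972.33 
4  | Carol | 1123.77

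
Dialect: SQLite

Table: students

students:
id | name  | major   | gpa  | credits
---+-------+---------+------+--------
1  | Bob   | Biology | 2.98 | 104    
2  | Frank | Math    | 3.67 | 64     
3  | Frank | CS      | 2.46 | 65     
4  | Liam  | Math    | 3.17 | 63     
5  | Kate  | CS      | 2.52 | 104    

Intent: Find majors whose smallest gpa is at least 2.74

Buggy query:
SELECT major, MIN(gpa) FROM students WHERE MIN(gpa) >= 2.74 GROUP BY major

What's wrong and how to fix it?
Bug: MIN() in WHERE is a misuse of aggregate

Fix: Use HAVING for the per-group MIN condition

Corrected query:
SELECT major, MIN(gpa) FROM students GROUP BY major HAVING MIN(gpa) >= 2.74

Result:
major   | MIN(gpa)
--------+---------
Biology | 2.98    
Math    | 3.17    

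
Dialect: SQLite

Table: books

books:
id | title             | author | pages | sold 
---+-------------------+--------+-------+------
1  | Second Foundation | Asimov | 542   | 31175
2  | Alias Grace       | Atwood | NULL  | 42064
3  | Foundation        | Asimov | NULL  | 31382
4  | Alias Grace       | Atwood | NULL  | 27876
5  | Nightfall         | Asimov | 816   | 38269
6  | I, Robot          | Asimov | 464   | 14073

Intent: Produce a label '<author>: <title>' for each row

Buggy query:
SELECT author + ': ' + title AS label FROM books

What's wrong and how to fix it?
Bug: SQLite uses || for string concatenation; + coerces text to numbers (yielding 0)

Fix: Replace + with || to concatenate text

Corrected query:
SELECT author || ': ' || title AS label FROM books

Result:
label                    
-------------------------
Asimov: Second Foundation
Atwood: Alias Grace      
Asimov: Foundation       
Atwood: Alias Grace      
Asimov: Nightfall        
Asimov: I, Robot         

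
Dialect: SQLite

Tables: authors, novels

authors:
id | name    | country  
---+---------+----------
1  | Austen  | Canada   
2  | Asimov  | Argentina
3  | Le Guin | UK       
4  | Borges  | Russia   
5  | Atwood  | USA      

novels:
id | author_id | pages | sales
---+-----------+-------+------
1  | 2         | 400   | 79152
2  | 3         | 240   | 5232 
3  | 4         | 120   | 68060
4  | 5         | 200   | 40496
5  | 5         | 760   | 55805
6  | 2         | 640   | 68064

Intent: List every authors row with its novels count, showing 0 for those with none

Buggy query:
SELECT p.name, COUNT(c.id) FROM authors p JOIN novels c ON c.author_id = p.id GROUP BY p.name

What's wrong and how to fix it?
Bug: An inner join excludes parents with zero children

Fix: Use LEFT JOIN so parents without children still appear (COUNT(c.id) gives 0)

Corrected query:
SELECT p.name, COUNT(c.id) FROM authors p LEFT JOIN novels c ON c.author_id = p.id GROUP BY p.name

Result:
name    | COUNT(c.id)
--------+------------
Asimov  | 2          
Atwood  | 2          
Austen  | 0          
Borges  | 1          
Le Guin | 1          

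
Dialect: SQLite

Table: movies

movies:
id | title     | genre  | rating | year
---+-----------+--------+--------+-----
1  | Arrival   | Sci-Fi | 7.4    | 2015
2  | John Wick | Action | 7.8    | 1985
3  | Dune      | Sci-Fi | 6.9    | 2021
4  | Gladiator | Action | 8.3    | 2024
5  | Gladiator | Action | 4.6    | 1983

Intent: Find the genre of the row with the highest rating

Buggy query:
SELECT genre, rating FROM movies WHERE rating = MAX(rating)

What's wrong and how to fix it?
Bug: MAX(rating) is an aggregate and cannot be used directly in WHERE

Fix: Use a subquery: WHERE rating = (SELECT MAX(rating) FROM movies)

Corrected query:
SELECT genre, rating FROM movies WHERE rating = (SELECT MAX(rating) FROM movies)

Result:
genre  | rating
-------+-------
Action | 8.3   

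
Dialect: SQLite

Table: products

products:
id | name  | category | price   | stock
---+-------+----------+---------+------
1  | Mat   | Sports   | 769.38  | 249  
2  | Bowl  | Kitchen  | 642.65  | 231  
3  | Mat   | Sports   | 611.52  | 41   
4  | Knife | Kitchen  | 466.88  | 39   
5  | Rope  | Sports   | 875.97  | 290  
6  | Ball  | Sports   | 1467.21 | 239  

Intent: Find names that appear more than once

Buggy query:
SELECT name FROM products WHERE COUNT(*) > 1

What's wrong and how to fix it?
Bug: WHERE can't reference COUNT(*); aggregates are computed after WHERE

Fix: Group first, then use HAVING for the count condition

Corrected query:
SELECT name FROM products GROUP BY name HAVING COUNT(*) > 1

Result:
name
----
Mat 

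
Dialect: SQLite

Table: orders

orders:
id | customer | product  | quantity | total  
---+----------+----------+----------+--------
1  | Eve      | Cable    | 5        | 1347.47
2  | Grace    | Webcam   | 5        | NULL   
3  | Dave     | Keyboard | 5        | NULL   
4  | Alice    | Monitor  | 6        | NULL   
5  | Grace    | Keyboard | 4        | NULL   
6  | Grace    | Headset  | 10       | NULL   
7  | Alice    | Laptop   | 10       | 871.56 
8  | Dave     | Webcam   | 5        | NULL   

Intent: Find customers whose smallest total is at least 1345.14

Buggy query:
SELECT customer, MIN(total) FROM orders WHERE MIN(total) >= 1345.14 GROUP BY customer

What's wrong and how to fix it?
Bug: MIN() in WHERE is a misuse of aggregate

Fix: Replace WHERE with HAVING after the GROUP BY

Corrected query:
SELECT customer, MIN(total) FROM orders GROUP BY customer HAVING MIN(total) >= 1345.14

Result:
customer | MIN(total)
---------+-----------
Eve      | 1347.47   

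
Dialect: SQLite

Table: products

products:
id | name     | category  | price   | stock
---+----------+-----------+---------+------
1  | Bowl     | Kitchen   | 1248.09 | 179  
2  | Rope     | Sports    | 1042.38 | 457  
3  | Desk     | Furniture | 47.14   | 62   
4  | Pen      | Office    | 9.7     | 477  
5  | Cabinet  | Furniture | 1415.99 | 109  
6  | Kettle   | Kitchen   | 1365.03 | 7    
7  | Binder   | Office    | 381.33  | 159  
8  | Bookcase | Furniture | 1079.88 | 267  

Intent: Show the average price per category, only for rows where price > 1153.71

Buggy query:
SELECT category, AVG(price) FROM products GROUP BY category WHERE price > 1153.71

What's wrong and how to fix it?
Bug: WHERE cannot follow GROUP BY

Fix: Move the WHERE clause before GROUP BY

Corrected query:
SELECT category, AVG(price) FROM products WHERE price > 1153.71 GROUP BY category

Result:
category  | AVG(price)
----------+-----------
Furniture | 1415.99   
Kitchen   | 1306.56   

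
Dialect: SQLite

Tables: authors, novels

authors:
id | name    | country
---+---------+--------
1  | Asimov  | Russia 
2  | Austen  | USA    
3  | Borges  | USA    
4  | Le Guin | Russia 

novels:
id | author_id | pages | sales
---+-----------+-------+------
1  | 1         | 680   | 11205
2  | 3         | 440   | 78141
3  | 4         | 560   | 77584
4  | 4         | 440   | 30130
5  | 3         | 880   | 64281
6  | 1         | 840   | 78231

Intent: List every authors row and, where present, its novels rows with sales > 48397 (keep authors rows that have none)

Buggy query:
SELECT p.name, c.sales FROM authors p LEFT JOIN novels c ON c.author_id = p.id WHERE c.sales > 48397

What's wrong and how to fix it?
Bug: Filtering c.sales in WHERE discards the NULL rows produced by LEFT JOIN, turning it into an inner join

Fix: Move the right-table condition into the ON clause so unmatched parents are kept

Corrected query:
SELECT p.name, c.sales FROM authors p LEFT JOIN novels c ON c.author_id = p.id AND c.sales > 48397

Result:
name    | sales
--------+------
Asimov  | 78231
Austen  | NULL 
Borges  | 64281
Borges  | 78141
Le Guin | 77584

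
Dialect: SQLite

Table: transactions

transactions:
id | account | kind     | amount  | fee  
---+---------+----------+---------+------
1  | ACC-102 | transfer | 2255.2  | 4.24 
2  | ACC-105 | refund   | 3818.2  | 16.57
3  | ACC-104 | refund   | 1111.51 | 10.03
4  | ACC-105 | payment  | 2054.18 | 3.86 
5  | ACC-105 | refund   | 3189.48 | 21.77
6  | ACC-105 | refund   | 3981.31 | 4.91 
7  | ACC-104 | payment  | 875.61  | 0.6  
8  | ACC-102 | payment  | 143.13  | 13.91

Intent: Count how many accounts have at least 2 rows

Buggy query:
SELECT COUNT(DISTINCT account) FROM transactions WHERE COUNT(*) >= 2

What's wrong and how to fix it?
Bug: WHERE filters individual rows, not groups, so a group-level COUNT is invalid there

Fix: Group first with HAVING COUNT(*) >= 2, then COUNT the resulting groups

Corrected query:
SELECT COUNT(*) FROM (SELECT account FROM transactions GROUP BY account HAVING COUNT(*) >= 2)

Result:
COUNT(*)
--------
3       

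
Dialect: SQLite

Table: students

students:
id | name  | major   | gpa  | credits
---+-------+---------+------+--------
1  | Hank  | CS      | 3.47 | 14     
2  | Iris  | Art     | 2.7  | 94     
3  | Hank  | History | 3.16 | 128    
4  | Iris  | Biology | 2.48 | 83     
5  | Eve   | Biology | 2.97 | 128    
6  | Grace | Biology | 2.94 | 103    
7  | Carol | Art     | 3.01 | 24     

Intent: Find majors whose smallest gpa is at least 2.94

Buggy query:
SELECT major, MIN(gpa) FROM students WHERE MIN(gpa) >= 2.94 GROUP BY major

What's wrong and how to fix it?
Bug: MIN() in WHERE is a misuse of aggregate

Fix: Use HAVING for the per-group MIN condition

Corrected query:
SELECT major, MIN(gpa) FROM students GROUP BY major HAVING MIN(gpa) >= 2.94

Result:
major   | MIN(gpa)
--------+---------
CS      | 3.47    
History | 3.16    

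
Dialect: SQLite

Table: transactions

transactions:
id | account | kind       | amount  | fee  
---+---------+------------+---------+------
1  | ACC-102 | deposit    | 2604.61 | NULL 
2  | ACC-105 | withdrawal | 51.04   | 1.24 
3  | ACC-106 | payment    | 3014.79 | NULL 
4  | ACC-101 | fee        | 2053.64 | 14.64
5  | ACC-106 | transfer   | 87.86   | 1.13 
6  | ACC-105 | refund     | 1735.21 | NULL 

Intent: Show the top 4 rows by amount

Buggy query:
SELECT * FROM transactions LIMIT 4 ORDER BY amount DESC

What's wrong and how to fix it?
Bug: ORDER BY cannot follow LIMIT; LIMIT is the final clause

Fix: Swap the clauses: ORDER BY first, then LIMIT

Corrected query:
SELECT * FROM transactions ORDER BY amount DESC LIMIT 4

Result:
id | account | kind    | amount  | fee  
---+---------+---------+---------+------
3  | ACC-106 | payment | 3014.79 | NULL 
1  | ACC-102 | deposit | 2604.61 | NULL 
4  | ACC-101 | fee     | 2053.64 | 14.64
6  | ACC-105 | refund  | 1735.21 | NULL 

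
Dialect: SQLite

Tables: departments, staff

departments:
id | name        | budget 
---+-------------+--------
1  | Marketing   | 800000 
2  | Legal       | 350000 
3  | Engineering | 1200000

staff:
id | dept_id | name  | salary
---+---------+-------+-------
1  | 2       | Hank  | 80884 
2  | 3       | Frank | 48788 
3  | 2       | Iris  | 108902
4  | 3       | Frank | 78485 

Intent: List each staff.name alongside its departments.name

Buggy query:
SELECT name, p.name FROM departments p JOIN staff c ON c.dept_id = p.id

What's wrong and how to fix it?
Bug: 'name' exists in both joined tables, so the database can't tell which one is meant

Fix: Qualify the column with its table alias (c.name)

Corrected query:
SELECT c.name, p.name FROM departments p JOIN staff c ON c.dept_id = p.id

Result:
name  | name       
------+------------
Hank  | Legal      
Frank | Engineering
Iris  | Legal      
Frank | Engineering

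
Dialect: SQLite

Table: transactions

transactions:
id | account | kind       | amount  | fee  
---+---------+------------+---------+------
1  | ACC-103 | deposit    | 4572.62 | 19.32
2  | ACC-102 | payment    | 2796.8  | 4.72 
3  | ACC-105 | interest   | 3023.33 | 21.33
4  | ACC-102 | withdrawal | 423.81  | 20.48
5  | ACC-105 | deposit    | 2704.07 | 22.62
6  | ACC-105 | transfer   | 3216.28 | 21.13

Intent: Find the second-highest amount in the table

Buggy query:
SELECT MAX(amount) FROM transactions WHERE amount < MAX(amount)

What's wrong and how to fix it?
Bug: MAX(amount) on the right of the comparison is an aggregate-in-WHERE error

Fix: Compute the overall MAX in a subquery, then take MAX of rows below it

Corrected query:
SELECT MAX(amount) FROM transactions WHERE amount < (SELECT MAX(amount) FROM transactions)

Result:
MAX(amount)
-----------
3216.28    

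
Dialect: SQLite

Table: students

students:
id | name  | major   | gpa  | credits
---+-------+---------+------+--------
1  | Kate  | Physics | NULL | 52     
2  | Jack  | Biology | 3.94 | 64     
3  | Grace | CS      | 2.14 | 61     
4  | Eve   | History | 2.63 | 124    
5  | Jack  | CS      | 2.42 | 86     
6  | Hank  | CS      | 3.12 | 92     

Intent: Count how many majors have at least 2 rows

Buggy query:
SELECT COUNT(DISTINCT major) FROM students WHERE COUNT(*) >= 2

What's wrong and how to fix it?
Bug: WHERE filters individual rows, not groups, so a group-level COUNT is invalid there

Fix: Use a subquery that GROUPs and filters with HAVING, then count its rows

Corrected query:
SELECT COUNT(*) FROM (SELECT major FROM students GROUP BY major HAVING COUNT(*) >= 2)

Result:
COUNT(*)
--------
1       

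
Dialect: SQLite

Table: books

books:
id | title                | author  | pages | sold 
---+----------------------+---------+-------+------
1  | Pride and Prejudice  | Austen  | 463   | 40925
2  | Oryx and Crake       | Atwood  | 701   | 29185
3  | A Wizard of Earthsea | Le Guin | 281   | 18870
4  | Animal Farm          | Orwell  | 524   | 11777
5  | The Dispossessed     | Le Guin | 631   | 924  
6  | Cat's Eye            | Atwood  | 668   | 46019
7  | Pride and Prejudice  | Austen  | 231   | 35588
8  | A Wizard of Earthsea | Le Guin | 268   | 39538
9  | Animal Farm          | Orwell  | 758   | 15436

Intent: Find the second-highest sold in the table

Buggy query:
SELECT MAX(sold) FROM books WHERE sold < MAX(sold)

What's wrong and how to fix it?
Bug: The inner MAX is an aggregate inside WHERE, which is not allowed

Fix: Put the inner MAX in a scalar subquery

Corrected query:
SELECT MAX(sold) FROM books WHERE sold < (SELECT MAX(sold) FROM books)

Result:
MAX(sold)
---------
40925    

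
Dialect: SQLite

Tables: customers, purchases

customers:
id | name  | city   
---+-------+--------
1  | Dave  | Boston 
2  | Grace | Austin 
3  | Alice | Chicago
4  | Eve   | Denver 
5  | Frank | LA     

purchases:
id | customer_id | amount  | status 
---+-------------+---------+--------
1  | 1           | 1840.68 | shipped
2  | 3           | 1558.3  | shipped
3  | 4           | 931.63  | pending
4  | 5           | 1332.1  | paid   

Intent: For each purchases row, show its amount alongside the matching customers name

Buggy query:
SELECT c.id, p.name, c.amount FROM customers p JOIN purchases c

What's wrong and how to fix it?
Bug: Missing join condition: each purchases row is matched to all customers rows instead of just its own

Fix: Specify the join condition linking the foreign key to the parent id

Corrected query:
SELECT c.id, p.name, c.amount FROM customers p JOIN purchases c ON c.customer_id = p.id

Result:
id | name  | amount 
---+-------+--------
1  | Dave  | 1840.68
2  | Alice | 1558.3 
3  | Eve   | 931.63 
4  | Frank | 1332.1 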